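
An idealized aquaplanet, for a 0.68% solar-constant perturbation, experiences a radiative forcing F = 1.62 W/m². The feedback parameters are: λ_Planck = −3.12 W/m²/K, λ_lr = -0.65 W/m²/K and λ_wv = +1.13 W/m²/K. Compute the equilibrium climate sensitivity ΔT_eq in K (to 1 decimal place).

Net feedback parameter λ = (−3.12) + (-0.65) + (+1.13) = -2.64 W/m²/K.
ΔT = −F/λ = −1.62/(-2.64) = 0.6 K.

0.6 K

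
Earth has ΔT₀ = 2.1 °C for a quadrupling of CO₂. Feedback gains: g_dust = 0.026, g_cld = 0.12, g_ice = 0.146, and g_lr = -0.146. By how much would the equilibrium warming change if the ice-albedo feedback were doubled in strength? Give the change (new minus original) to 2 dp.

0.51 °C

Original: g = 0.146, ΔT = 2.1/(1−0.146) = 2.4590 °C.
With doubled ice-albedo: g' = 0.292, ΔT' = 2.1/(1−0.292) = 2.9661 °C.
Change = 2.9661 − 2.4590 = 0.51 °C.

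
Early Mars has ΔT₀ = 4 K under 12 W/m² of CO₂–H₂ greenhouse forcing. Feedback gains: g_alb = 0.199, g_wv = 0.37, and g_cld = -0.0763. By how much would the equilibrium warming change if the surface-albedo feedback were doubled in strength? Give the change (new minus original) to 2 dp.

5.09 K

Original: g = 0.4927, ΔT = 4/(1−0.4927) = 7.8849 K.
With doubled surface-albedo: g' = 0.6917, ΔT' = 4/(1−0.6917) = 12.9744 K.
Change = 12.9744 − 7.8849 = 5.09 K.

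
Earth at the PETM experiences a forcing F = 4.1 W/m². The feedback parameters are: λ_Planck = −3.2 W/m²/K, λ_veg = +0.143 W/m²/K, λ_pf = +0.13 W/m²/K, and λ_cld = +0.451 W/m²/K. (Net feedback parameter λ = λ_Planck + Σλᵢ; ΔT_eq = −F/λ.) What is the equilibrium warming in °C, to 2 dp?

Net feedback parameter λ = (−3.2) + (+0.143) + (+0.13) + (+0.451) = -2.476 W/m²/K.
ΔT = −F/λ = −4.1/(-2.476) = 1.66 °C.

1.66 °C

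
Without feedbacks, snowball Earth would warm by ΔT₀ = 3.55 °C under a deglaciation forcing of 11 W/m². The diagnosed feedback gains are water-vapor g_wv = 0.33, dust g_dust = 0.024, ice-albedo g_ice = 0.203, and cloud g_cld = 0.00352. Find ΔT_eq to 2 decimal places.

Total gain g = 0.33 + 0.024 + 0.203 + 0.00352 = 0.56052.
Amplification A = 1/(1 − 0.56052) = 2.275.
ΔT = 3.55 × 2.275 = 8.08 °C.

8.08 °C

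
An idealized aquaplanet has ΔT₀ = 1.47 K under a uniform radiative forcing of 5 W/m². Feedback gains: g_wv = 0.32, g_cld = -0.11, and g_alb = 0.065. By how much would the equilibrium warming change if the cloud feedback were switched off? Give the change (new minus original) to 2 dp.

0.36 K

Original: g = 0.275, ΔT = 1.47/(1−0.275) = 2.0276 K.
Without cloud: g' = 0.385, ΔT' = 1.47/(1−0.385) = 2.3902 K.
Change = 2.3902 − 2.0276 = 0.36 K.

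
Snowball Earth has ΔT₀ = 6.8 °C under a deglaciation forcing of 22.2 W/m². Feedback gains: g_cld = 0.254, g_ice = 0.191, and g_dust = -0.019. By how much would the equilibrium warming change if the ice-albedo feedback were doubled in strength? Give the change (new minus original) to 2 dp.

5.91 °C

Original: g = 0.426, ΔT = 6.8/(1−0.426) = 11.8467 °C.
With doubled ice-albedo: g' = 0.617, ΔT' = 6.8/(1−0.617) = 17.7546 °C.
Change = 17.7546 − 11.8467 = 5.91 °C.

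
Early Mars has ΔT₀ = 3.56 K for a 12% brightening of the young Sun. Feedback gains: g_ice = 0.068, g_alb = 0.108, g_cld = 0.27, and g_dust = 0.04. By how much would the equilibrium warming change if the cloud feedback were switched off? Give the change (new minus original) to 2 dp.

Original: g = 0.486, ΔT = 3.56/(1−0.486) = 6.9261 K.
Without cloud: g' = 0.216, ΔT' = 3.56/(1−0.216) = 4.5408 K.
Change = 4.5408 − 6.9261 = -2.39 K.

-2.39 K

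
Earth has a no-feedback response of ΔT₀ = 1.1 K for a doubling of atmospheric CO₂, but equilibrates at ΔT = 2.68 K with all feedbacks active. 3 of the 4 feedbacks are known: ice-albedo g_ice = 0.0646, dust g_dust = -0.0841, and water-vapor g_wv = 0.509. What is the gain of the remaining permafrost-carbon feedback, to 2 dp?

0.10

Amplification A = ΔT/ΔT₀ = 2.68/1.1 = 2.436.
Total gain g = 1 − 1/A = 1 − 1/2.436 = 0.5895.
Known gains sum to 0.0646 − 0.0841 + 0.509 = 0.4895.
g_pf = 0.5895 − 0.4895 = 0.10.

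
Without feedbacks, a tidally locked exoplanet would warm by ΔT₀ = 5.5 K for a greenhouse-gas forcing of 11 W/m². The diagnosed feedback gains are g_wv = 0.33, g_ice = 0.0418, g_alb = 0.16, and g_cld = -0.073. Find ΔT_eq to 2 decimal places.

10.16 K

Total gain g = 0.33 + 0.0418 + 0.16 − 0.073 = 0.4588.
Amplification A = 1/(1 − 0.4588) = 1.848.
ΔT = 5.5 × 1.848 = 10.16 K.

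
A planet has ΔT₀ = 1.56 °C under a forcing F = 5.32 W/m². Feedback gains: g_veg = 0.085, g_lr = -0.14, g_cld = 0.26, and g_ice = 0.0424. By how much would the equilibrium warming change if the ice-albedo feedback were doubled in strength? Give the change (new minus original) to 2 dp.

Original: g = 0.2474, ΔT = 1.56/(1−0.2474) = 2.0728 °C.
With doubled ice-albedo: g' = 0.2898, ΔT' = 1.56/(1−0.2898) = 2.1966 °C.
Change = 2.1966 − 2.0728 = 0.12 °C.

0.12 °C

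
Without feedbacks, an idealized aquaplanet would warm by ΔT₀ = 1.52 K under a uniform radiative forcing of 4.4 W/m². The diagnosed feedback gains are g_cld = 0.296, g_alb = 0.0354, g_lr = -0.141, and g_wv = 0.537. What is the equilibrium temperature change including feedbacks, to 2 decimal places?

Total gain g = 0.296 + 0.0354 − 0.141 + 0.537 = 0.7274.
Amplification A = 1/(1 − 0.7274) = 3.668.
ΔT = 1.52 × 3.668 = 5.58 K.

5.58 K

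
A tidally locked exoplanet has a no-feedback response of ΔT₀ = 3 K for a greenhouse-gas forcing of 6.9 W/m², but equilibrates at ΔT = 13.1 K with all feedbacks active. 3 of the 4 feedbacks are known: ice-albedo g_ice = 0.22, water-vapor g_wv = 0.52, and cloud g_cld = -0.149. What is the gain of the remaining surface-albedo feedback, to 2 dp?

Amplification A = ΔT/ΔT₀ = 13.1/3 = 4.367.
Total gain g = 1 − 1/A = 1 − 1/4.367 = 0.771.
Known gains sum to 0.22 + 0.52 − 0.149 = 0.591.
g_alb = 0.771 − 0.591 = 0.18.

0.18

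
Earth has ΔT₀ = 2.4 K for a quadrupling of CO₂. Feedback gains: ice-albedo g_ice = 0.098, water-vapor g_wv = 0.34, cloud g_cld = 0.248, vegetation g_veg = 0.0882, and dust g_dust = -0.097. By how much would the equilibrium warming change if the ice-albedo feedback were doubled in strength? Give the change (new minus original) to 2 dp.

Original: g = 0.6772, ΔT = 2.4/(1−0.6772) = 7.4349 K.
With doubled ice-albedo: g' = 0.7752, ΔT' = 2.4/(1−0.7752) = 10.6762 K.
Change = 10.6762 − 7.4349 = 3.24 K.

3.24 K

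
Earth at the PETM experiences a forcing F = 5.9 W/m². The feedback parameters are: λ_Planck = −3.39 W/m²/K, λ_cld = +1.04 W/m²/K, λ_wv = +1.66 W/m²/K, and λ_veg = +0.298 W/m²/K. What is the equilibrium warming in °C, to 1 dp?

Net feedback parameter λ = (−3.39) + (+1.04) + (+1.66) + (+0.298) = -0.392 W/m²/K.
ΔT = −F/λ = −5.9/(-0.392) = 15.1 °C.

15.1 °C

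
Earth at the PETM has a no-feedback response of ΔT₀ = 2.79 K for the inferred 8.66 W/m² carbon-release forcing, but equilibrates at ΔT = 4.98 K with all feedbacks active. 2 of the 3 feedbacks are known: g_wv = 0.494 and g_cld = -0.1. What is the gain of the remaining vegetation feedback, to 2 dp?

Amplification A = ΔT/ΔT₀ = 4.98/2.79 = 1.785.
Total gain g = 1 − 1/A = 1 − 1/1.785 = 0.4398.
Known gains sum to 0.494 − 0.1 = 0.394.
g_veg = 0.4398 − 0.394 = 0.05.

0.05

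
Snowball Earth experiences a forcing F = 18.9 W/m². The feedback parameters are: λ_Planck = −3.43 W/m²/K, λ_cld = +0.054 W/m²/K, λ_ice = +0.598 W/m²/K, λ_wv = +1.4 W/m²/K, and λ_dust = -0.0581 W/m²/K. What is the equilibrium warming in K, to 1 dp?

Net feedback parameter λ = (−3.43) + (+0.054) + (+0.598) + (+1.4) + (-0.0581) = -1.4361 W/m²/K.
ΔT = −F/λ = −18.9/(-1.4361) = 13.2 K.

13.2 K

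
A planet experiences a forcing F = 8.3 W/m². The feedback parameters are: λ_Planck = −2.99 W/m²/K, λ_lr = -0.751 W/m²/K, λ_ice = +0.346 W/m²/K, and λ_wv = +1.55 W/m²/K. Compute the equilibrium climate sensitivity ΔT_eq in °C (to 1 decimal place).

4.5 °C

Net feedback parameter λ = (−2.99) + (-0.751) + (+0.346) + (+1.55) = -1.845 W/m²/K.
ΔT = −F/λ = −8.3/(-1.845) = 4.5 °C.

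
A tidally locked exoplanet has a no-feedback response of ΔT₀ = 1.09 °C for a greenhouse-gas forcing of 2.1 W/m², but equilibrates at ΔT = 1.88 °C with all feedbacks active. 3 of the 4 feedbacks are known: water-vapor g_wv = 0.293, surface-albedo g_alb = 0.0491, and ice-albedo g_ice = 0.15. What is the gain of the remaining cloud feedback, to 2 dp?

Amplification A = ΔT/ΔT₀ = 1.88/1.09 = 1.725.
Total gain g = 1 − 1/A = 1 − 1/1.725 = 0.4203.
Known gains sum to 0.293 + 0.0491 + 0.15 = 0.4921.
g_cld = 0.4203 − 0.4921 = -0.07.

-0.07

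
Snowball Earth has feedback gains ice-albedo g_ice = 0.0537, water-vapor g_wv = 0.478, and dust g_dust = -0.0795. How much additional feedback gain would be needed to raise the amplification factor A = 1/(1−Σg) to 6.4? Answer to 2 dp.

Current total gain = 0.4522.
Target gain for A = 6.4: g* = 1 − 1/6.4 = 0.8438.
Additional gain needed = 0.8438 − 0.4522 = 0.39.

0.39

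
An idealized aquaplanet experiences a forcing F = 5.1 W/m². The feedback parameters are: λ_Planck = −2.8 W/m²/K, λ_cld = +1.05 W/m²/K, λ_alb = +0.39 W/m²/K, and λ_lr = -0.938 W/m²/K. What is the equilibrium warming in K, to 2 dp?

2.22 K

Net feedback parameter λ = (−2.8) + (+1.05) + (+0.39) + (-0.938) = -2.298 W/m²/K.
ΔT = −F/λ = −5.1/(-2.298) = 2.22 K.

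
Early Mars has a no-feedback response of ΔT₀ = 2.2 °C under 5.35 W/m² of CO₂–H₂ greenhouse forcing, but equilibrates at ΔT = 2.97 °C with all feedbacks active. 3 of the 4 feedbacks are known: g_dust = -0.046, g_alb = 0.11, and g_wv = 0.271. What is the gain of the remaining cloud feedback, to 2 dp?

-0.08

Amplification A = ΔT/ΔT₀ = 2.97/2.2 = 1.35.
Total gain g = 1 − 1/A = 1 − 1/1.35 = 0.2593.
Known gains sum to -0.046 + 0.11 + 0.271 = 0.335.
g_cld = 0.2593 − 0.335 = -0.08.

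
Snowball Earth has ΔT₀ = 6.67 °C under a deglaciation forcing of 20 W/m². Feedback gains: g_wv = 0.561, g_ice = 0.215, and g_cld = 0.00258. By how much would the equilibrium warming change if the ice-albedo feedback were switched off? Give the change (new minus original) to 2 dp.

Original: g = 0.77858, ΔT = 6.67/(1−0.77858) = 30.1237 °C.
Without ice-albedo: g' = 0.56358, ΔT' = 6.67/(1−0.56358) = 15.2834 °C.
Change = 15.2834 − 30.1237 = -14.84 °C.

-14.84 °C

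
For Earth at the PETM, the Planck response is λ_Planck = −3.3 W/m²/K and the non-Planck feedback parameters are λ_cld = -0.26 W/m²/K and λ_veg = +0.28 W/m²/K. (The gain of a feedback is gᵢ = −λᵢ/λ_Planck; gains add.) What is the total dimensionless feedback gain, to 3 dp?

0.006

Convert to gains: g_cld = -0.26/3.3 = -0.07879; g_veg = 0.28/3.3 = 0.08485.
Total gain g = 0.00606.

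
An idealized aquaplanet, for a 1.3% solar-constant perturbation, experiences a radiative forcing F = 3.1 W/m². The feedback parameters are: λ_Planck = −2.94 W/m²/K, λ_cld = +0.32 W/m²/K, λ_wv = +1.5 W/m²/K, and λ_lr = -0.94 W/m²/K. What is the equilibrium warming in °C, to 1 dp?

Net feedback parameter λ = (−2.94) + (+0.32) + (+1.5) + (-0.94) = -2.06 W/m²/K.
ΔT = −F/λ = −3.1/(-2.06) = 1.5 °C.

1.5 °C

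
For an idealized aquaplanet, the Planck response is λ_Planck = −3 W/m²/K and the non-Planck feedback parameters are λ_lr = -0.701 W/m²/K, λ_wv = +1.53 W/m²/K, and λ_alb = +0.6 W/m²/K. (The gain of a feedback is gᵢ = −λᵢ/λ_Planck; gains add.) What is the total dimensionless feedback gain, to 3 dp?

0.476

Convert to gains: g_lr = -0.701/3 = -0.2337; g_wv = 1.53/3 = 0.51; g_alb = 0.6/3 = 0.2.
Total gain g = 0.4763.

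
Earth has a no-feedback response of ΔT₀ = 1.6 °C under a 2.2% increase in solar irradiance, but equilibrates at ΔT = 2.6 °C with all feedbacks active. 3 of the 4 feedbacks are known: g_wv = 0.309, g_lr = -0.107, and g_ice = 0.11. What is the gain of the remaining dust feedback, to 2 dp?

Amplification A = ΔT/ΔT₀ = 2.6/1.6 = 1.625.
Total gain g = 1 − 1/A = 1 − 1/1.625 = 0.3846.
Known gains sum to 0.309 − 0.107 + 0.11 = 0.312.
g_dust = 0.3846 − 0.312 = 0.07.

0.07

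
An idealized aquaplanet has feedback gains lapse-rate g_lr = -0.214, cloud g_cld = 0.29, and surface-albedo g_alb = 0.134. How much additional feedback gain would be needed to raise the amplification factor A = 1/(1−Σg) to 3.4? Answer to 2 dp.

0.50

Current total gain = 0.21.
Target gain for A = 3.4: g* = 1 − 1/3.4 = 0.7059.
Additional gain needed = 0.7059 − 0.21 = 0.50.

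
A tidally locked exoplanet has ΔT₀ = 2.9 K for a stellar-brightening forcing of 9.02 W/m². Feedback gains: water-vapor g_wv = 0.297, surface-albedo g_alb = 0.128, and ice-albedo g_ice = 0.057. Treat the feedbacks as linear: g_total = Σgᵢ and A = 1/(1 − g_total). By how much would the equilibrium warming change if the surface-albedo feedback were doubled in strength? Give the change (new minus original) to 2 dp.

Original: g = 0.482, ΔT = 2.9/(1−0.482) = 5.5985 K.
With doubled surface-albedo: g' = 0.61, ΔT' = 2.9/(1−0.61) = 7.4359 K.
Change = 7.4359 − 5.5985 = 1.84 K.

1.84 K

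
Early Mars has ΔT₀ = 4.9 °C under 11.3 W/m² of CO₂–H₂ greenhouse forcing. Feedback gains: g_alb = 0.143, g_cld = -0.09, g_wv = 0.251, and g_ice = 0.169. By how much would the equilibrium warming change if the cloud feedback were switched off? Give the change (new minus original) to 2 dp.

Original: g = 0.473, ΔT = 4.9/(1−0.473) = 9.2979 °C.
Without cloud: g' = 0.563, ΔT' = 4.9/(1−0.563) = 11.2128 °C.
Change = 11.2128 − 9.2979 = 1.91 °C.

1.91 °C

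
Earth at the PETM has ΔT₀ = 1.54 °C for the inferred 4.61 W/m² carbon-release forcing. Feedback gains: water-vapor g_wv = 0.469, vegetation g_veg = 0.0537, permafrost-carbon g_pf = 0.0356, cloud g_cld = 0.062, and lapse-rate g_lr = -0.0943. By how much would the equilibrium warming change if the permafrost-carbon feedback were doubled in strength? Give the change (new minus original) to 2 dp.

0.26 °C

Original: g = 0.526, ΔT = 1.54/(1−0.526) = 3.2489 °C.
With doubled permafrost-carbon: g' = 0.5616, ΔT' = 1.54/(1−0.5616) = 3.5128 °C.
Change = 3.5128 − 3.2489 = 0.26 °C.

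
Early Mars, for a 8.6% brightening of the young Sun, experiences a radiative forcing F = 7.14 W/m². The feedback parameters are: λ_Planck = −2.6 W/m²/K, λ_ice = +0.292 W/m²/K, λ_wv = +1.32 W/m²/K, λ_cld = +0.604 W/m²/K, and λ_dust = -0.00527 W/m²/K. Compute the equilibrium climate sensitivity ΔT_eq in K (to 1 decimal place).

Net feedback parameter λ = (−2.6) + (+0.292) + (+1.32) + (+0.604) + (-0.00527) = -0.38927 W/m²/K.
ΔT = −F/λ = −7.14/(-0.38927) = 18.3 K.

18.3 K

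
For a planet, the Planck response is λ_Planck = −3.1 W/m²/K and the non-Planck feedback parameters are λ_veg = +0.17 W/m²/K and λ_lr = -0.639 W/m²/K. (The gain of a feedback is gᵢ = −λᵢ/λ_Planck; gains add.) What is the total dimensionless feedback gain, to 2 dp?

Convert to gains: g_veg = 0.17/3.1 = 0.05484; g_lr = -0.639/3.1 = -0.2061.
Total gain g = -0.15126.

-0.15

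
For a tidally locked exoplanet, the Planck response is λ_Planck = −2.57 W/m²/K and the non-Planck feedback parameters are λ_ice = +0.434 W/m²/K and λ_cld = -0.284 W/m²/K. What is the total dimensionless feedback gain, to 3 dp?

Convert to gains: g_ice = 0.434/2.57 = 0.1689; g_cld = -0.284/2.57 = -0.1105.
Total gain g = 0.0584.

0.058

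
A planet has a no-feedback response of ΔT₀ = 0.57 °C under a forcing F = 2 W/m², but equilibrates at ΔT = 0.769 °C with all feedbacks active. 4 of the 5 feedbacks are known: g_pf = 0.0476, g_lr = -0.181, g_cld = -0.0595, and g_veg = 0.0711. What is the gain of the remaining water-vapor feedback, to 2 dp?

Amplification A = ΔT/ΔT₀ = 0.769/0.57 = 1.349.
Total gain g = 1 − 1/A = 1 − 1/1.349 = 0.2587.
Known gains sum to 0.0476 − 0.181 − 0.0595 + 0.0711 = -0.1218.
g_wv = 0.2587 + 0.1218 = 0.38.

0.38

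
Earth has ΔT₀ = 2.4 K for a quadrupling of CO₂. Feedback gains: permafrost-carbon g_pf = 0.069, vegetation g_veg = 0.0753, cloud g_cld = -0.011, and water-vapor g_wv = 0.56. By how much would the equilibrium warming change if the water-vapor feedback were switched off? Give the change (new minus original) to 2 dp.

-5.06 K

Original: g = 0.6933, ΔT = 2.4/(1−0.6933) = 7.8252 K.
Without water-vapor: g' = 0.1333, ΔT' = 2.4/(1−0.1333) = 2.7691 K.
Change = 2.7691 − 7.8252 = -5.06 K.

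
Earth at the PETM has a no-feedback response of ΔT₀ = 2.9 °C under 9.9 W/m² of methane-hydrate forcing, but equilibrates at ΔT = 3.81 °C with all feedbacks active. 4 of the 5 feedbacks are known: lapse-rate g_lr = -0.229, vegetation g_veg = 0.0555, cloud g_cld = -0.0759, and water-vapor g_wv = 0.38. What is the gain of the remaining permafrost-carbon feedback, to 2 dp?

Amplification A = ΔT/ΔT₀ = 3.81/2.9 = 1.314.
Total gain g = 1 − 1/A = 1 − 1/1.314 = 0.239.
Known gains sum to -0.229 + 0.0555 − 0.0759 + 0.38 = 0.1306.
g_pf = 0.239 − 0.1306 = 0.11.

0.11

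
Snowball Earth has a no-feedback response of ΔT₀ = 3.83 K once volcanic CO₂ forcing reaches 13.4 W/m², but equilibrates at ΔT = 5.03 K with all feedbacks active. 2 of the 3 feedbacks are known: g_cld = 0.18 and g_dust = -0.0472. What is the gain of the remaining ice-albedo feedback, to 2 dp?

Amplification A = ΔT/ΔT₀ = 5.03/3.83 = 1.313.
Total gain g = 1 − 1/A = 1 − 1/1.313 = 0.2384.
Known gains sum to 0.18 − 0.0472 = 0.1328.
g_ice = 0.2384 − 0.1328 = 0.11.

0.11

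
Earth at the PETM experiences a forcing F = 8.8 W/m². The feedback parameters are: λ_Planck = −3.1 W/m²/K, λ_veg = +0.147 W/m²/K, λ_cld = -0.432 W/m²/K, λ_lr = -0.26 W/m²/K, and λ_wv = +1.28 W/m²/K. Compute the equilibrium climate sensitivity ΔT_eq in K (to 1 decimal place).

Net feedback parameter λ = (−3.1) + (+0.147) + (-0.432) + (-0.26) + (+1.28) = -2.365 W/m²/K.
ΔT = −F/λ = −8.8/(-2.365) = 3.7 K.

3.7 K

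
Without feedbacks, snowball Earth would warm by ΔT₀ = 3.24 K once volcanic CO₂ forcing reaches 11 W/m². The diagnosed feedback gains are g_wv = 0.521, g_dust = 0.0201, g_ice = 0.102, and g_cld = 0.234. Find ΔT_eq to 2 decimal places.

26.36 K

Total gain g = 0.521 + 0.0201 + 0.102 + 0.234 = 0.8771.
Amplification A = 1/(1 − 0.8771) = 8.137.
ΔT = 3.24 × 8.137 = 26.36 K.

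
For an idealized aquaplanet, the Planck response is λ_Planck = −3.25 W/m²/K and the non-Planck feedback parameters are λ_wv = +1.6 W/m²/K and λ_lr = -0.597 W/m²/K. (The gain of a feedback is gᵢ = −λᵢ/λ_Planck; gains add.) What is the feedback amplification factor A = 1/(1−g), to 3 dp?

1.446

Convert to gains: g_wv = 1.6/3.25 = 0.4923; g_lr = -0.597/3.25 = -0.1837.
Total gain g = 0.3086.
A = 1/(1 − 0.3086) = 1.446.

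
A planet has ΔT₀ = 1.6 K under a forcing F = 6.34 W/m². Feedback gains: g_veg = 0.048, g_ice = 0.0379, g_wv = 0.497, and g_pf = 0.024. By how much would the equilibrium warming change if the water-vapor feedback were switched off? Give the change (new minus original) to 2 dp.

Original: g = 0.6069, ΔT = 1.6/(1−0.6069) = 4.0702 K.
Without water-vapor: g' = 0.1099, ΔT' = 1.6/(1−0.1099) = 1.7976 K.
Change = 1.7976 − 4.0702 = -2.27 K.

-2.27 K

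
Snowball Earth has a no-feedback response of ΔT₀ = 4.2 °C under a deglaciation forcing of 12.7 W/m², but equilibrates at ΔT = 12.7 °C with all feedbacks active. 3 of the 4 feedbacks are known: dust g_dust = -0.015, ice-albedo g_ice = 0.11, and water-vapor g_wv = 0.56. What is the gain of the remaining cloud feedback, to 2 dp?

Amplification A = ΔT/ΔT₀ = 12.7/4.2 = 3.024.
Total gain g = 1 − 1/A = 1 − 1/3.024 = 0.6693.
Known gains sum to -0.015 + 0.11 + 0.56 = 0.655.
g_cld = 0.6693 − 0.655 = 0.01.

0.01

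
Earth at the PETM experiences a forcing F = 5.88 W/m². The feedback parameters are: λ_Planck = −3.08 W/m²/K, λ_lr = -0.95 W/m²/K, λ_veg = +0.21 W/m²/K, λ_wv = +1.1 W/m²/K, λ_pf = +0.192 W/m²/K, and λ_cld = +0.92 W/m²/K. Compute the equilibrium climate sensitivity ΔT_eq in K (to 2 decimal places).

Net feedback parameter λ = (−3.08) + (-0.95) + (+0.21) + (+1.1) + (+0.192) + (+0.92) = -1.608 W/m²/K.
ΔT = −F/λ = −5.88/(-1.608) = 3.66 K.

3.66 K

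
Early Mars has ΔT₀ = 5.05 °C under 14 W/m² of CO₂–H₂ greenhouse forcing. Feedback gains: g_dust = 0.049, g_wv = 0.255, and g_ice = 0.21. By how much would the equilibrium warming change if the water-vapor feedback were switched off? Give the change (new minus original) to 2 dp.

Original: g = 0.514, ΔT = 5.05/(1−0.514) = 10.3909 °C.
Without water-vapor: g' = 0.259, ΔT' = 5.05/(1−0.259) = 6.8151 °C.
Change = 6.8151 − 10.3909 = -3.58 °C.

-3.58 °C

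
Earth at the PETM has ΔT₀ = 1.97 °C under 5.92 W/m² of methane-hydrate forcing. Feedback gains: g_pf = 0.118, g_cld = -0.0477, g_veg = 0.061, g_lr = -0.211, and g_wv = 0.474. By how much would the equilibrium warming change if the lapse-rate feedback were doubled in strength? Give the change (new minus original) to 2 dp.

-0.84 °C

Original: g = 0.3943, ΔT = 1.97/(1−0.3943) = 3.2524 °C.
With doubled lapse-rate: g' = 0.1833, ΔT' = 1.97/(1−0.1833) = 2.4121 °C.
Change = 2.4121 − 3.2524 = -0.84 °C.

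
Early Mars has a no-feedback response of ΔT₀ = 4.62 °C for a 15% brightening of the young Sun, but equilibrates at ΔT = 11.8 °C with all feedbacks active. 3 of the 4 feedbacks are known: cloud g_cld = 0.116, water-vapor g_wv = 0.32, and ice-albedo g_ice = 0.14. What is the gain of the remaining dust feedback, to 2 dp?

0.03

Amplification A = ΔT/ΔT₀ = 11.8/4.62 = 2.554.
Total gain g = 1 − 1/A = 1 − 1/2.554 = 0.6085.
Known gains sum to 0.116 + 0.32 + 0.14 = 0.576.
g_dust = 0.6085 − 0.576 = 0.03.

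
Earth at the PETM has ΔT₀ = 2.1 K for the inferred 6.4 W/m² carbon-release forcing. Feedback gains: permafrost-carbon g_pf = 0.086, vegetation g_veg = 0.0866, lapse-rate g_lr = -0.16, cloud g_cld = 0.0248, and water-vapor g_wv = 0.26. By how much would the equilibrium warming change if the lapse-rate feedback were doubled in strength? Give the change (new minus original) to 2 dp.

Original: g = 0.2974, ΔT = 2.1/(1−0.2974) = 2.9889 K.
With doubled lapse-rate: g' = 0.1374, ΔT' = 2.1/(1−0.1374) = 2.4345 K.
Change = 2.4345 − 2.9889 = -0.55 K.

-0.55 K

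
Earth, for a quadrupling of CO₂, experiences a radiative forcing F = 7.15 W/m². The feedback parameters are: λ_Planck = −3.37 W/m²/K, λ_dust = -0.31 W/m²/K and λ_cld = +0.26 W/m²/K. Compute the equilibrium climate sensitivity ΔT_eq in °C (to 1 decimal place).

Net feedback parameter λ = (−3.37) + (-0.31) + (+0.26) = -3.42 W/m²/K.
ΔT = −F/λ = −7.15/(-3.42) = 2.1 °C.

2.1 °C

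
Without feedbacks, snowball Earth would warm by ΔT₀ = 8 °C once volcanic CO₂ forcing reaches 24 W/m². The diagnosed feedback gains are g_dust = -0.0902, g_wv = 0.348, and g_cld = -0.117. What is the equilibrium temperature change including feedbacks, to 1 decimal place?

Total gain g = -0.0902 + 0.348 − 0.117 = 0.1408.
Amplification A = 1/(1 − 0.1408) = 1.164.
ΔT = 8 × 1.164 = 9.3 °C.

9.3 °C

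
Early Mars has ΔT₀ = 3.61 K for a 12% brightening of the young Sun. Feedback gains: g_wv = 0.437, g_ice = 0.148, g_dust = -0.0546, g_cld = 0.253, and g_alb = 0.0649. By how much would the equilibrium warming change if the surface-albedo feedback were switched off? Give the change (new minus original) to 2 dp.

Original: g = 0.8483, ΔT = 3.61/(1−0.8483) = 23.7970 K.
Without surface-albedo: g' = 0.7834, ΔT' = 3.61/(1−0.7834) = 16.6667 K.
Change = 16.6667 − 23.7970 = -7.13 K.

-7.13 K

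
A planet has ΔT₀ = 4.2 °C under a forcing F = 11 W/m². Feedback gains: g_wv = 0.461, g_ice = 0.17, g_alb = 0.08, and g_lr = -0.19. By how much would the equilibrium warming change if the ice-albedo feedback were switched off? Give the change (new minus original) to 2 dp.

Original: g = 0.521, ΔT = 4.2/(1−0.521) = 8.7683 °C.
Without ice-albedo: g' = 0.351, ΔT' = 4.2/(1−0.351) = 6.4715 °C.
Change = 6.4715 − 8.7683 = -2.30 °C.

-2.30 °C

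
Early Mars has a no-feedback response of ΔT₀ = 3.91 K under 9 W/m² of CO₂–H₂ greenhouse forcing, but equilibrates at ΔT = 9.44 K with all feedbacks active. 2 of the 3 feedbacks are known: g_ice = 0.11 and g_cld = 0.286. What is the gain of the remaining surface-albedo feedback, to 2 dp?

Amplification A = ΔT/ΔT₀ = 9.44/3.91 = 2.414.
Total gain g = 1 − 1/A = 1 − 1/2.414 = 0.5857.
Known gains sum to 0.11 + 0.286 = 0.396.
g_alb = 0.5857 − 0.396 = 0.19.

0.19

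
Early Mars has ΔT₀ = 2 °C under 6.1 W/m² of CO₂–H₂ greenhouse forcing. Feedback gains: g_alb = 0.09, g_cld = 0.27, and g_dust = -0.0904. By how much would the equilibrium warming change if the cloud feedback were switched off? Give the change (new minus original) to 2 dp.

Original: g = 0.2696, ΔT = 2/(1−0.2696) = 2.7382 °C.
Without cloud: g' = -0.0004, ΔT' = 2/(1+0.0004) = 1.9992 °C.
Change = 1.9992 − 2.7382 = -0.74 °C.

-0.74 °C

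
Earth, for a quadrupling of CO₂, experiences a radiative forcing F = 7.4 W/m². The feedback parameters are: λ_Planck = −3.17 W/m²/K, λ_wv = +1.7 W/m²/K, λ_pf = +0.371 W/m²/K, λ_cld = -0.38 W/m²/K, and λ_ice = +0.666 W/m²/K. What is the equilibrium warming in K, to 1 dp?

Net feedback parameter λ = (−3.17) + (+1.7) + (+0.371) + (-0.38) + (+0.666) = -0.813 W/m²/K.
ΔT = −F/λ = −7.4/(-0.813) = 9.1 K.

9.1 K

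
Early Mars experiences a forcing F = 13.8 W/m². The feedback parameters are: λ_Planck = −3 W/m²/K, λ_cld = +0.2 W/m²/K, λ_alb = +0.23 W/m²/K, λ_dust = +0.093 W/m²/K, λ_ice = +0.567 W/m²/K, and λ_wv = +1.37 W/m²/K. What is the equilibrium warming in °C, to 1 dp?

25.6 °C

Net feedback parameter λ = (−3) + (+0.2) + (+0.23) + (+0.093) + (+0.567) + (+1.37) = -0.54 W/m²/K.
ΔT = −F/λ = −13.8/(-0.54) = 25.6 °C.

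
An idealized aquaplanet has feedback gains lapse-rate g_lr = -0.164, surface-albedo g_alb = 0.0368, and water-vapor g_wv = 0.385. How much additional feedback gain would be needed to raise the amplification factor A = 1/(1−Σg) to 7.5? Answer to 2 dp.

0.61

Current total gain = 0.2578.
Target gain for A = 7.5: g* = 1 − 1/7.5 = 0.8667.
Additional gain needed = 0.8667 − 0.2578 = 0.61.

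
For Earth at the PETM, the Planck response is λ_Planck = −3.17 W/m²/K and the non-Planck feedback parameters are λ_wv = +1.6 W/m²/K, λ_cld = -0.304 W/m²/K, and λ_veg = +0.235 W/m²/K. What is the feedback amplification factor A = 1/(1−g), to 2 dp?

1.93

Convert to gains: g_wv = 1.6/3.17 = 0.5047; g_cld = -0.304/3.17 = -0.0959; g_veg = 0.235/3.17 = 0.07413.
Total gain g = 0.48293.
A = 1/(1 − 0.48293) = 1.93.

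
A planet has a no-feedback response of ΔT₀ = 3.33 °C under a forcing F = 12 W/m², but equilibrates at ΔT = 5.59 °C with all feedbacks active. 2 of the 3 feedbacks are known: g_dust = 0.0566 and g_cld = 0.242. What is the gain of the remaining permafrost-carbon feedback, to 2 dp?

0.11

Amplification A = ΔT/ΔT₀ = 5.59/3.33 = 1.679.
Total gain g = 1 − 1/A = 1 − 1/1.679 = 0.4044.
Known gains sum to 0.0566 + 0.242 = 0.2986.
g_pf = 0.4044 − 0.2986 = 0.11.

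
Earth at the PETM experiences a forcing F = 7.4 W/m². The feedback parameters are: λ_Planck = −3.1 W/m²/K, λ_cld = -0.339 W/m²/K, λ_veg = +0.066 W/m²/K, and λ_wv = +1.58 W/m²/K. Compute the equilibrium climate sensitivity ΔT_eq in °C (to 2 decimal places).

Net feedback parameter λ = (−3.1) + (-0.339) + (+0.066) + (+1.58) = -1.793 W/m²/K.
ΔT = −F/λ = −7.4/(-1.793) = 4.13 °C.

4.13 °C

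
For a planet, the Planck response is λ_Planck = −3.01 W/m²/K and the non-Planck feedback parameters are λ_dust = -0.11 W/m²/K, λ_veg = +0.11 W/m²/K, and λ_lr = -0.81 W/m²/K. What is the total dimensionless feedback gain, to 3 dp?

Convert to gains: g_dust = -0.11/3.01 = -0.03654; g_veg = 0.11/3.01 = 0.03654; g_lr = -0.81/3.01 = -0.2691.
Total gain g = -0.2691.

-0.269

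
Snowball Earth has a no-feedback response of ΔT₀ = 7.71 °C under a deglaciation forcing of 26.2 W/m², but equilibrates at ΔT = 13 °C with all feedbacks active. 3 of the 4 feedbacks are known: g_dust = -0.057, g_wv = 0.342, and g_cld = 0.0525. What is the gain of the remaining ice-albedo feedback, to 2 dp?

0.07

Amplification A = ΔT/ΔT₀ = 13/7.71 = 1.686.
Total gain g = 1 − 1/A = 1 − 1/1.686 = 0.4069.
Known gains sum to -0.057 + 0.342 + 0.0525 = 0.3375.
g_ice = 0.4069 − 0.3375 = 0.07.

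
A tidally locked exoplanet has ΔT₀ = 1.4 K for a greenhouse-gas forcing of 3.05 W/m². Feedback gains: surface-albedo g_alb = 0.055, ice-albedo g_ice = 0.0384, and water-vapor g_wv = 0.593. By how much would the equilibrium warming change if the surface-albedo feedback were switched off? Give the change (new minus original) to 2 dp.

-0.67 K

Original: g = 0.6864, ΔT = 1.4/(1−0.6864) = 4.4643 K.
Without surface-albedo: g' = 0.6314, ΔT' = 1.4/(1−0.6314) = 3.7982 K.
Change = 3.7982 − 4.4643 = -0.67 K.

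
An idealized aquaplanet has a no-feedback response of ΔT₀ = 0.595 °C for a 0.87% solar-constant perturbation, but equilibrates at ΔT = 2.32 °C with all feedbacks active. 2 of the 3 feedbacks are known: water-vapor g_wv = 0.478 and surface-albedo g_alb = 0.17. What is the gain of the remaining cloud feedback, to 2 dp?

0.10

Amplification A = ΔT/ΔT₀ = 2.32/0.595 = 3.899.
Total gain g = 1 − 1/A = 1 − 1/3.899 = 0.7435.
Known gains sum to 0.478 + 0.17 = 0.648.
g_cld = 0.7435 − 0.648 = 0.10.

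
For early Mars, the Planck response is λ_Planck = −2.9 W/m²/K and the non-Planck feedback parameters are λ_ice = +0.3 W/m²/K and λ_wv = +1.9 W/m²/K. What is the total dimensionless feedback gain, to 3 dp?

0.759

Convert to gains: g_ice = 0.3/2.9 = 0.1034; g_wv = 1.9/2.9 = 0.6552.
Total gain g = 0.7586.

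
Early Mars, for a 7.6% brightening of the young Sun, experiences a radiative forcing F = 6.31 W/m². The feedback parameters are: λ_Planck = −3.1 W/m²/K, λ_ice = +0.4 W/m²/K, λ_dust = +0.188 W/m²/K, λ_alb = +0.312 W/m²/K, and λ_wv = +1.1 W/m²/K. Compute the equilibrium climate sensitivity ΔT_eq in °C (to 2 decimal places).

Net feedback parameter λ = (−3.1) + (+0.4) + (+0.188) + (+0.312) + (+1.1) = -1.1 W/m²/K.
ΔT = −F/λ = −6.31/(-1.1) = 5.74 °C.

5.74 °C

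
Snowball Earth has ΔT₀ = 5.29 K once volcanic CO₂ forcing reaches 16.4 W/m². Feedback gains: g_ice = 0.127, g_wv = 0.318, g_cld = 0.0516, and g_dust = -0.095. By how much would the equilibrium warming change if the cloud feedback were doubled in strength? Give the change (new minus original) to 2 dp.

0.83 K

Original: g = 0.4016, ΔT = 5.29/(1−0.4016) = 8.8402 K.
With doubled cloud: g' = 0.4532, ΔT' = 5.29/(1−0.4532) = 9.6745 K.
Change = 9.6745 − 8.8402 = 0.83 K.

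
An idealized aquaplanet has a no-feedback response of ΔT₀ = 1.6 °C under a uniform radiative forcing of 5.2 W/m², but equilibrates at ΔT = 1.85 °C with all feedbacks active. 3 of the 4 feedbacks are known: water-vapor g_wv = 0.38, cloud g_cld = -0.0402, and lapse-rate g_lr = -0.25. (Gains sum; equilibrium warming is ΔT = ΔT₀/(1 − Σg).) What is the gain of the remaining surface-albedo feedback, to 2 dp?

Amplification A = ΔT/ΔT₀ = 1.85/1.6 = 1.156.
Total gain g = 1 − 1/A = 1 − 1/1.156 = 0.1349.
Known gains sum to 0.38 − 0.0402 − 0.25 = 0.0898.
g_alb = 0.1349 − 0.0898 = 0.05.

0.05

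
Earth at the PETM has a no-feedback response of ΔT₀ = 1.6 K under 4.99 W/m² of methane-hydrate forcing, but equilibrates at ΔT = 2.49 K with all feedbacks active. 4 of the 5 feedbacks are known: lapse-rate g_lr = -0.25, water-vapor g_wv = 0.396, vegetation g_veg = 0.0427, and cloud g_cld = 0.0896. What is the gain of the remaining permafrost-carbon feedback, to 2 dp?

0.08

Amplification A = ΔT/ΔT₀ = 2.49/1.6 = 1.556.
Total gain g = 1 − 1/A = 1 − 1/1.556 = 0.3573.
Known gains sum to -0.25 + 0.396 + 0.0427 + 0.0896 = 0.2783.
g_pf = 0.3573 − 0.2783 = 0.08.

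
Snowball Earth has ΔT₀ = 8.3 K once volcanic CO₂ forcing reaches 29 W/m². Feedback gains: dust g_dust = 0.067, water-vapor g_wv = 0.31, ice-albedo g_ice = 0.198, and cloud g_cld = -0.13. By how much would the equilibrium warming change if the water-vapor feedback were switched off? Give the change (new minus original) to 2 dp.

Original: g = 0.445, ΔT = 8.3/(1−0.445) = 14.9550 K.
Without water-vapor: g' = 0.135, ΔT' = 8.3/(1−0.135) = 9.5954 K.
Change = 9.5954 − 14.9550 = -5.36 K.

-5.36 K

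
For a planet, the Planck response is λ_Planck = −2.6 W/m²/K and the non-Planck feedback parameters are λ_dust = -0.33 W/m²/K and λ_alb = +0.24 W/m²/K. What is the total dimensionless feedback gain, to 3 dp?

Convert to gains: g_dust = -0.33/2.6 = -0.1269; g_alb = 0.24/2.6 = 0.09231.
Total gain g = -0.03459.

-0.035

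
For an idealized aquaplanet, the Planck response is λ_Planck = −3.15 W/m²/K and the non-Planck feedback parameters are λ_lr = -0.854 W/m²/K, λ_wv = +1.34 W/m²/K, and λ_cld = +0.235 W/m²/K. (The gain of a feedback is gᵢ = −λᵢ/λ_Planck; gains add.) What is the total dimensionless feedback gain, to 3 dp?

Convert to gains: g_lr = -0.854/3.15 = -0.2711; g_wv = 1.34/3.15 = 0.4254; g_cld = 0.235/3.15 = 0.0746.
Total gain g = 0.2289.

0.229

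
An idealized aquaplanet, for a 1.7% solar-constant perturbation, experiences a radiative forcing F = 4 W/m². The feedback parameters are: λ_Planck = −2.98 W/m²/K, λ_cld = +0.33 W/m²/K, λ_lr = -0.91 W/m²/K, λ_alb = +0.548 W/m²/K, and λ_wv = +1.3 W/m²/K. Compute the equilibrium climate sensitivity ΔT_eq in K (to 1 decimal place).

2.3 K

Net feedback parameter λ = (−2.98) + (+0.33) + (-0.91) + (+0.548) + (+1.3) = -1.712 W/m²/K.
ΔT = −F/λ = −4/(-1.712) = 2.3 K.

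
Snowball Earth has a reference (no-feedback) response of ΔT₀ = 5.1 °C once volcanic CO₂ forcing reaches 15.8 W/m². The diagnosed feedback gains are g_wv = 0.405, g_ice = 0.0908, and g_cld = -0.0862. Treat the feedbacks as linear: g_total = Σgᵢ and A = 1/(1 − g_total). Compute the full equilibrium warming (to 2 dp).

8.64 °C

Total gain g = 0.405 + 0.0908 − 0.0862 = 0.4096.
Amplification A = 1/(1 − 0.4096) = 1.694.
ΔT = 5.1 × 1.694 = 8.64 °C.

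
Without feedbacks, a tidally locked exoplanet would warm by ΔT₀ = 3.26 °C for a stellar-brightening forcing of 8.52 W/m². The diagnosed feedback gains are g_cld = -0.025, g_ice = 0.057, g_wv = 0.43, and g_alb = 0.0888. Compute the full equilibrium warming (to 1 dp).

Total gain g = -0.025 + 0.057 + 0.43 + 0.0888 = 0.5508.
Amplification A = 1/(1 − 0.5508) = 2.226.
ΔT = 3.26 × 2.226 = 7.3 °C.

7.3 °C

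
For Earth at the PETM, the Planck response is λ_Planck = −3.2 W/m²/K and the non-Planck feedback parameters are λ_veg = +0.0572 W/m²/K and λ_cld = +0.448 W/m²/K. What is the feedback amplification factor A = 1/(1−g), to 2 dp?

1.19

Convert to gains: g_veg = 0.0572/3.2 = 0.01787; g_cld = 0.448/3.2 = 0.14.
Total gain g = 0.15787.
A = 1/(1 − 0.15787) = 1.19.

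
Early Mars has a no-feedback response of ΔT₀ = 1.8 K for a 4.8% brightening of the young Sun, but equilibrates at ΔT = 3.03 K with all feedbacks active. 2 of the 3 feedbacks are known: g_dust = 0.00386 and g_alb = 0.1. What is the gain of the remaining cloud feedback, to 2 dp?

0.30

Amplification A = ΔT/ΔT₀ = 3.03/1.8 = 1.683.
Total gain g = 1 − 1/A = 1 − 1/1.683 = 0.4058.
Known gains sum to 0.00386 + 0.1 = 0.10386.
g_cld = 0.4058 − 0.10386 = 0.30.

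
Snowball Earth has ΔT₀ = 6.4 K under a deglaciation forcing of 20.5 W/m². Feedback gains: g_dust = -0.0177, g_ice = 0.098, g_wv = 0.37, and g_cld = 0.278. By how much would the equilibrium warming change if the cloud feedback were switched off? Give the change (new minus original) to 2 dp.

Original: g = 0.7283, ΔT = 6.4/(1−0.7283) = 23.5554 K.
Without cloud: g' = 0.4503, ΔT' = 6.4/(1−0.4503) = 11.6427 K.
Change = 11.6427 − 23.5554 = -11.91 K.

-11.91 K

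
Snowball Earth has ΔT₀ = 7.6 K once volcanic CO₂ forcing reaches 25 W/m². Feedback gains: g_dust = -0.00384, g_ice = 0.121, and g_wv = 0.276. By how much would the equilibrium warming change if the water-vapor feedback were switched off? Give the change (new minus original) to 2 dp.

-3.92 K

Original: g = 0.39316, ΔT = 7.6/(1−0.39316) = 12.5239 K.
Without water-vapor: g' = 0.11716, ΔT' = 7.6/(1−0.11716) = 8.6086 K.
Change = 8.6086 − 12.5239 = -3.92 K.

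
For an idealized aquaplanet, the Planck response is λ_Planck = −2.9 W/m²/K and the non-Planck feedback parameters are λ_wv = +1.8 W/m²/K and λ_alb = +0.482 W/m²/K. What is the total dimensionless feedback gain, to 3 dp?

Convert to gains: g_wv = 1.8/2.9 = 0.6207; g_alb = 0.482/2.9 = 0.1662.
Total gain g = 0.7869.

0.787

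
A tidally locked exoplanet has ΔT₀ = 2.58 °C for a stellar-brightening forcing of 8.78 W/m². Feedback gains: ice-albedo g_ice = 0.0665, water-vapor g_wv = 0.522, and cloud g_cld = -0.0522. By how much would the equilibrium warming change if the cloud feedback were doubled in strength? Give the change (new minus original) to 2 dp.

-0.56 °C

Original: g = 0.5363, ΔT = 2.58/(1−0.5363) = 5.5639 °C.
With doubled cloud: g' = 0.4841, ΔT' = 2.58/(1−0.4841) = 5.0010 °C.
Change = 5.0010 − 5.5639 = -0.56 °C.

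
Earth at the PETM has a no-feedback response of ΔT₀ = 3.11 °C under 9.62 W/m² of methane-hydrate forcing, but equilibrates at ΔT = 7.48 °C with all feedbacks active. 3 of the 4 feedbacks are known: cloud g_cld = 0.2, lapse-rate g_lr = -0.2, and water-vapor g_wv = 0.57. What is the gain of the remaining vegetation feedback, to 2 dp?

Amplification A = ΔT/ΔT₀ = 7.48/3.11 = 2.405.
Total gain g = 1 − 1/A = 1 − 1/2.405 = 0.5842.
Known gains sum to 0.2 − 0.2 + 0.57 = 0.57.
g_veg = 0.5842 − 0.57 = 0.01.

0.01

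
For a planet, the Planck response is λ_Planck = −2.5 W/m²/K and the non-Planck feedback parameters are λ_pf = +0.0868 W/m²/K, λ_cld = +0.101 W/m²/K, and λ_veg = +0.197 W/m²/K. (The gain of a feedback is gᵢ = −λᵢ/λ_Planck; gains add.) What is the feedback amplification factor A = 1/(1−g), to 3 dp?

Convert to gains: g_pf = 0.0868/2.5 = 0.03472; g_cld = 0.101/2.5 = 0.0404; g_veg = 0.197/2.5 = 0.0788.
Total gain g = 0.15392.
A = 1/(1 − 0.15392) = 1.182.

1.182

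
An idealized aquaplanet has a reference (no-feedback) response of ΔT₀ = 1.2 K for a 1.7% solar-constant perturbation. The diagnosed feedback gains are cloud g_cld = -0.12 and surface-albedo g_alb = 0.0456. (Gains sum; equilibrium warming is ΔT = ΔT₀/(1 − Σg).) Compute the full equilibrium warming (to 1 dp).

Total gain g = -0.12 + 0.0456 = -0.0744.
Amplification A = 1/(1 + 0.0744) = 0.9308.
ΔT = 1.2 × 0.9308 = 1.1 K.

1.1 K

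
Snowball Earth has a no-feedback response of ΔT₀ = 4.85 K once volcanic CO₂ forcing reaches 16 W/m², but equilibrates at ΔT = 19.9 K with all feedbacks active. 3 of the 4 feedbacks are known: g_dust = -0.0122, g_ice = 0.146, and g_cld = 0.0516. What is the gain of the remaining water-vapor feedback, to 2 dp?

0.57

Amplification A = ΔT/ΔT₀ = 19.9/4.85 = 4.103.
Total gain g = 1 − 1/A = 1 − 1/4.103 = 0.7563.
Known gains sum to -0.0122 + 0.146 + 0.0516 = 0.1854.
g_wv = 0.7563 − 0.1854 = 0.57.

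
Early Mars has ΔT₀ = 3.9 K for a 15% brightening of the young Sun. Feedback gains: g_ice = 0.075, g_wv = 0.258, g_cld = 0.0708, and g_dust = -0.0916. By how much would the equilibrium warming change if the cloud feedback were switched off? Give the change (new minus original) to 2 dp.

Original: g = 0.3122, ΔT = 3.9/(1−0.3122) = 5.6703 K.
Without cloud: g' = 0.2414, ΔT' = 3.9/(1−0.2414) = 5.1410 K.
Change = 5.1410 − 5.6703 = -0.53 K.

-0.53 K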